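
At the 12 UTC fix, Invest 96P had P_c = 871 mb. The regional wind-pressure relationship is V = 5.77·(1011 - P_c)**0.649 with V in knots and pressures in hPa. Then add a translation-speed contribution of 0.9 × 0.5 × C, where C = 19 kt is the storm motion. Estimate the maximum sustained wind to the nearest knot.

ΔP = 1011 − 871 = 140 mb.
140^0.649 ≈ 24.708.
V ≈ 5.77 × 24.708 ≈ 142.6 kt.
Translation term: 0.9 × 0.5 × 19 = 8.55 kt.
Corrected V ≈ 151.15 kt → 151 kt.

151 kt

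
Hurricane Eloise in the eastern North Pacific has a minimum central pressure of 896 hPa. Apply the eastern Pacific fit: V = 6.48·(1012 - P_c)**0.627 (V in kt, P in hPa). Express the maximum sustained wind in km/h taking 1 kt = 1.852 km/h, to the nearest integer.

236 km/h

ΔP = 1012 − 896 = 116 hPa.
V ≈ 6.48 × 116^0.627 = 6.48 × 19.698 ≈ 127.641 kt.
127.641 × 1.852 ≈ 236.39 km/h → 236 km/h.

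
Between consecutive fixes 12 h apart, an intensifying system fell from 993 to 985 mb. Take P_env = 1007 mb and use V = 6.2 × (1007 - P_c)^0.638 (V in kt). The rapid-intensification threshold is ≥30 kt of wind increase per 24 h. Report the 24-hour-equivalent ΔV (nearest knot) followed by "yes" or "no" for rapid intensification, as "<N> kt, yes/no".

22 kt, no

V₁: ΔP = 14, V ≈ 6.2 × 14^0.638 ≈ 33.39 kt.
V₂: ΔP = 22, V ≈ 6.2 × 22^0.638 ≈ 44.55 kt.
ΔV over 12 h = 11.16 kt → 24 h equivalent = 11.16 × 24/12 ≈ 22.32 kt.
22 kt < 30 kt ⇒ not rapid intensification.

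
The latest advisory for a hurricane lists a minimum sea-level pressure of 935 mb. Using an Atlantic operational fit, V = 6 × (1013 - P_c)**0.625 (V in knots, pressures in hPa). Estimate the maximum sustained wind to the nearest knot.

ΔP = 1013 − 935 = 78 mb.
78^0.625 ≈ 15.225.
V ≈ 6 × 15.225 ≈ 91.4 kt.

91 kt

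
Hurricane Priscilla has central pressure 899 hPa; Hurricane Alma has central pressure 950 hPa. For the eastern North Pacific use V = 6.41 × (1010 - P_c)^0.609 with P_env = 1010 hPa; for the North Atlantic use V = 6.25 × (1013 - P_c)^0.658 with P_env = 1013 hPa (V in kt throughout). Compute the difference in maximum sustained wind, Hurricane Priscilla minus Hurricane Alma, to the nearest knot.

17 kt

Hurricane Priscilla: ΔP = 111; V ≈ 6.41 × 111^0.609 ≈ 112.84 kt.
Hurricane Alma: ΔP = 63; V ≈ 6.25 × 63^0.658 ≈ 95.47 kt.
Difference ≈ 112.84 − 95.47 = 17.37 → 17 kt.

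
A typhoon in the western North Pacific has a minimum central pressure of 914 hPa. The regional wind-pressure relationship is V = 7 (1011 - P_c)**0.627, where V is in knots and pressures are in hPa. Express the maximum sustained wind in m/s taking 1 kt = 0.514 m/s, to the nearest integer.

ΔP = 1011 − 914 = 97 hPa.
V ≈ 7 × 97^0.627 = 7 × 17.608 ≈ 123.255 kt.
123.255 × 0.514 ≈ 63.35 m/s → 63 m/s.

63 m/s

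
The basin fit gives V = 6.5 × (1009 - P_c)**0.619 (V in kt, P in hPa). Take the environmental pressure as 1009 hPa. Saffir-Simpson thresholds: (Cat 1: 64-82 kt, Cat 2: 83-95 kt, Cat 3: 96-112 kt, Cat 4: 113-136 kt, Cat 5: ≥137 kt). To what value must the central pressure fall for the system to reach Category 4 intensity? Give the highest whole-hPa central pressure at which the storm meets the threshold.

Category 4 begins at V = 113 kt.
Required ΔP = (113/6.5)^(1/0.619) = 17.385^1.616 ≈ 100.81 hPa.
P_c ≤ 1009 − 100.81 = 908.19, so the highest integer P_c is 908 hPa.

908 hPa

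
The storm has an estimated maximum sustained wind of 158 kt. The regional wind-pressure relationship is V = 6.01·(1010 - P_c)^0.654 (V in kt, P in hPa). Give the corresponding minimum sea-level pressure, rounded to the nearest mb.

862 mb

ΔP = (V / 6.01)^(1/0.654) = (158/6.01)^1.529.
158/6.01 = 26.290; 26.290^1.529 ≈ 148.22 mb.
P_c = 1010 − 148.22 = 861.78 ≈ 862 mb.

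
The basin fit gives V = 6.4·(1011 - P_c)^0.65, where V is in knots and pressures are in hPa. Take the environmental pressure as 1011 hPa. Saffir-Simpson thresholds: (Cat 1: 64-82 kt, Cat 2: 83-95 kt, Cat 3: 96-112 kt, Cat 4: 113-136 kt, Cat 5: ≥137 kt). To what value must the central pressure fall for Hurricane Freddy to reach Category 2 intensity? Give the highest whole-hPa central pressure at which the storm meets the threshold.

959 hPa

Category 2 begins at V = 83 kt.
Required ΔP = (83/6.4)^(1/0.65) = 12.969^1.538 ≈ 51.54 hPa.
P_c ≤ 1011 − 51.54 = 959.46, so the highest integer P_c is 959 hPa.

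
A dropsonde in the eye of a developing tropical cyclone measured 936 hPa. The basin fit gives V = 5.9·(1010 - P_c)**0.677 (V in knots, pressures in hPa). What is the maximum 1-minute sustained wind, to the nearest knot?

ΔP = 1010 − 936 = 74 hPa.
74^0.677 ≈ 18.428.
V ≈ 5.9 × 18.428 ≈ 108.7 kt.

109 kt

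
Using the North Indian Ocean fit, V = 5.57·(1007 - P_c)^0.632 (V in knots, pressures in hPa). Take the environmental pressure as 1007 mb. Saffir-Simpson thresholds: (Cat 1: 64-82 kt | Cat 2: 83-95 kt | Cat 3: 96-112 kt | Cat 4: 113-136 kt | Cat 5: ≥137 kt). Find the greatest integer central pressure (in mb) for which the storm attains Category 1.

Category 1 begins at V = 64 kt.
Required ΔP = (64/5.57)^(1/0.632) = 11.490^1.582 ≈ 47.61 mb.
P_c ≤ 1007 − 47.61 = 959.39, so the highest integer P_c is 959 mb.

959 mb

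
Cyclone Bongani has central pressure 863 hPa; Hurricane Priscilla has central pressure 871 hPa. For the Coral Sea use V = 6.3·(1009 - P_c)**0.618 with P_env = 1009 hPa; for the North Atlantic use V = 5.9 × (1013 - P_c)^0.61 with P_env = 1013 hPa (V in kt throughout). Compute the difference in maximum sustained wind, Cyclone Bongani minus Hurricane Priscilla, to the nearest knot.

16 kt

Cyclone Bongani: ΔP = 146; V ≈ 6.3 × 146^0.618 ≈ 137.06 kt.
Hurricane Priscilla: ΔP = 142; V ≈ 5.9 × 142^0.61 ≈ 121.27 kt.
Difference ≈ 137.06 − 121.27 = 15.79 → 16 kt.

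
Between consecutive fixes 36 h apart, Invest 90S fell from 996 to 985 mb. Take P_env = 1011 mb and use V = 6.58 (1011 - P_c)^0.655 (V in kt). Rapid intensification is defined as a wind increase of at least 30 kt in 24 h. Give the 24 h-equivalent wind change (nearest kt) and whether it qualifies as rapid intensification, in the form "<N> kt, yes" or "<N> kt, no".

11 kt, no

V₁: ΔP = 15, V ≈ 6.58 × 15^0.655 ≈ 38.78 kt.
V₂: ΔP = 26, V ≈ 6.58 × 26^0.655 ≈ 55.59 kt.
ΔV over 36 h = 16.81 kt → 24 h equivalent = 16.81 × 24/36 ≈ 11.21 kt.
11 kt < 30 kt ⇒ not rapid intensification.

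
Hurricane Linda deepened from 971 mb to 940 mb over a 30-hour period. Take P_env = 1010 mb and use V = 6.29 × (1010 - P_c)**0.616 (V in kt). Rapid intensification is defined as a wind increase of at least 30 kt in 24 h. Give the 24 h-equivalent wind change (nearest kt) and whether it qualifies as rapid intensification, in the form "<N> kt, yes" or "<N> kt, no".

V₁: ΔP = 39, V ≈ 6.29 × 39^0.616 ≈ 60.08 kt.
V₂: ΔP = 70, V ≈ 6.29 × 70^0.616 ≈ 86.15 kt.
ΔV over 30 h = 26.07 kt → 24 h equivalent = 26.07 × 24/30 ≈ 20.86 kt.
21 kt < 30 kt ⇒ not rapid intensification.

21 kt, no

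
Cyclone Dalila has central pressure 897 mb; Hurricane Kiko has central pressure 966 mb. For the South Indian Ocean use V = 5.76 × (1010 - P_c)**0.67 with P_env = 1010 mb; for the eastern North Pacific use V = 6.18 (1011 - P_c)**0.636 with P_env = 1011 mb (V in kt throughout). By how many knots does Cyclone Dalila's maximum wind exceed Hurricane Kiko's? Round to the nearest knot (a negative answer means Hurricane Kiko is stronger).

Cyclone Dalila: ΔP = 113; V ≈ 5.76 × 113^0.67 ≈ 136.77 kt.
Hurricane Kiko: ΔP = 45; V ≈ 6.18 × 45^0.636 ≈ 69.57 kt.
Difference ≈ 136.77 − 69.57 = 67.20 → 67 kt.

67 kt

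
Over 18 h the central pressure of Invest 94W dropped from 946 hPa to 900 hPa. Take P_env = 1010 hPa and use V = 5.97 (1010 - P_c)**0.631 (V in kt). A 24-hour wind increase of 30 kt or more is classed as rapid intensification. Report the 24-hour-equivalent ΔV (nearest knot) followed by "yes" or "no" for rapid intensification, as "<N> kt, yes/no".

V₁: ΔP = 64, V ≈ 5.97 × 64^0.631 ≈ 82.35 kt.
V₂: ΔP = 110, V ≈ 5.97 × 110^0.631 ≈ 115.90 kt.
ΔV over 18 h = 33.55 kt → 24 h equivalent = 33.55 × 24/18 ≈ 44.73 kt.
45 kt ≥ 30 kt ⇒ rapid intensification.

45 kt, yes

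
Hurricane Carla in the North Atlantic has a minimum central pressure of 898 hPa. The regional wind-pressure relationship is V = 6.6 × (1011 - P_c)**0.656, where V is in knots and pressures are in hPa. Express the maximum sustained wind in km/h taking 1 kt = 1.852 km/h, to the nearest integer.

ΔP = 1011 − 898 = 113 hPa.
V ≈ 6.6 × 113^0.656 = 6.6 × 22.224 ≈ 146.677 kt.
146.677 × 1.852 ≈ 271.65 km/h → 272 km/h.

272 km/h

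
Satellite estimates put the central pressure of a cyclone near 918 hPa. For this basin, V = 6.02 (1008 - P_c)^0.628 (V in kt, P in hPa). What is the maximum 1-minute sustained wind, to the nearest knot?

ΔP = 1008 − 918 = 90 hPa.
90^0.628 ≈ 16.876.
V ≈ 6.02 × 16.876 ≈ 101.6 kt.

102 kt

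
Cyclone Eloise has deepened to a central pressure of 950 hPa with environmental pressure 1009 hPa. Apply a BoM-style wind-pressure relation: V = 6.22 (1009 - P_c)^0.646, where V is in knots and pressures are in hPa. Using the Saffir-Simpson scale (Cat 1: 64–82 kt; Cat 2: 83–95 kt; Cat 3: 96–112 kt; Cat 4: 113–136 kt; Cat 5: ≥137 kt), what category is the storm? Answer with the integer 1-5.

ΔP = 1009 − 950 = 59 hPa.
V ≈ 6.22 × 59^0.646 = 6.22 × 13.93 ≈ 87 kt.
87 kt falls in the Category 2 band.

2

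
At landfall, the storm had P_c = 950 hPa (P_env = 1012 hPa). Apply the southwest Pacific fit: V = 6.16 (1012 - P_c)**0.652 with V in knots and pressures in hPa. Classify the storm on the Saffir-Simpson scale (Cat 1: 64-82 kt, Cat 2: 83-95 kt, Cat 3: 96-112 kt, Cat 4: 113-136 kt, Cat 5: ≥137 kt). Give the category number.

ΔP = 1012 − 950 = 62 hPa.
V ≈ 6.16 × 62^0.652 = 6.16 × 14.74 ≈ 91 kt.
91 kt falls in the Category 2 band.

2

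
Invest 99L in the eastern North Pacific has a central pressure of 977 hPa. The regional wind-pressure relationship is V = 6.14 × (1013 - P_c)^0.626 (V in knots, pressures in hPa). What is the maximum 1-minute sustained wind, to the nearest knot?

ΔP = 1013 − 977 = 36 hPa.
36^0.626 ≈ 9.424.
V ≈ 6.14 × 9.424 ≈ 57.9 kt.

58 kt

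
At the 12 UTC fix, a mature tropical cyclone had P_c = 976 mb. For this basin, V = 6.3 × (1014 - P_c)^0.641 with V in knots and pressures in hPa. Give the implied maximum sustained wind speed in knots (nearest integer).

65 kt

ΔP = 1014 − 976 = 38 mb.
38^0.641 ≈ 10.295.
V ≈ 6.3 × 10.295 ≈ 64.9 kt.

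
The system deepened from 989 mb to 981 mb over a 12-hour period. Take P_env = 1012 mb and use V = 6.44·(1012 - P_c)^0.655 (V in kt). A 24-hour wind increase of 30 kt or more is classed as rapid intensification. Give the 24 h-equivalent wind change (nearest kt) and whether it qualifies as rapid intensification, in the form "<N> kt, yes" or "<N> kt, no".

V₁: ΔP = 23, V ≈ 6.44 × 23^0.655 ≈ 50.21 kt.
V₂: ΔP = 31, V ≈ 6.44 × 31^0.655 ≈ 61.06 kt.
ΔV over 12 h = 10.85 kt → 24 h equivalent = 10.85 × 24/12 ≈ 21.70 kt.
22 kt < 30 kt ⇒ not rapid intensification.

22 kt, no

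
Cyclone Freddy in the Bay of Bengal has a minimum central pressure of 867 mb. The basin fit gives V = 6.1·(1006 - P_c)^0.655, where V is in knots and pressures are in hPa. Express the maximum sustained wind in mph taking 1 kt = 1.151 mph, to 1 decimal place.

ΔP = 1006 − 867 = 139 mb.
V ≈ 6.1 × 139^0.655 = 6.1 × 25.332 ≈ 154.527 kt.
154.527 × 1.151 ≈ 177.86 mph → 177.9 mph.

177.9 mph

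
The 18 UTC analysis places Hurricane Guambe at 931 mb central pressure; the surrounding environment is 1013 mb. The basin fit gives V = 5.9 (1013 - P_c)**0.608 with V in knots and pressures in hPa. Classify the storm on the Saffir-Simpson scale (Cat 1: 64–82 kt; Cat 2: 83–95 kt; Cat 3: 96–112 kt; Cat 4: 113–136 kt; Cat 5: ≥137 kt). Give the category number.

2

ΔP = 1013 − 931 = 82 mb.
V ≈ 5.9 × 82^0.608 = 5.9 × 14.57 ≈ 86 kt.
86 kt falls in the Category 2 band.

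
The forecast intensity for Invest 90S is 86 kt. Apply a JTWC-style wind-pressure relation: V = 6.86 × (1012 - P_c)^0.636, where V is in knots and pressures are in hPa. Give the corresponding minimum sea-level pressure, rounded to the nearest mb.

ΔP = (V / 6.86)^(1/0.636) = (86/6.86)^1.572.
86/6.86 = 12.536; 12.536^1.572 ≈ 53.30 mb.
P_c = 1012 − 53.30 = 958.70 ≈ 959 mb.

959 mb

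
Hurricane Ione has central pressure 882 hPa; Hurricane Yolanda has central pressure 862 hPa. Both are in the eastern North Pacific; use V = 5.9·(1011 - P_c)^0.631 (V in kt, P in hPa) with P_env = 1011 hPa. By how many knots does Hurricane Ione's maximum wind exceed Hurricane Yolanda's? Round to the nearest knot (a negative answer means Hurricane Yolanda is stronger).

-12 kt

Hurricane Ione: ΔP = 129; V ≈ 5.9 × 129^0.631 ≈ 126.66 kt.
Hurricane Yolanda: ΔP = 149; V ≈ 5.9 × 149^0.631 ≈ 138.72 kt.
Difference ≈ 126.66 − 138.72 = -12.06 → -12 kt.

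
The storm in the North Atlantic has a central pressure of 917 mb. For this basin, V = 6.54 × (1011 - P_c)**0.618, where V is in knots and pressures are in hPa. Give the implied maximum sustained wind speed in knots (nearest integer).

108 kt

ΔP = 1011 − 917 = 94 mb.
94^0.618 ≈ 16.573.
V ≈ 6.54 × 16.573 ≈ 108.4 kt.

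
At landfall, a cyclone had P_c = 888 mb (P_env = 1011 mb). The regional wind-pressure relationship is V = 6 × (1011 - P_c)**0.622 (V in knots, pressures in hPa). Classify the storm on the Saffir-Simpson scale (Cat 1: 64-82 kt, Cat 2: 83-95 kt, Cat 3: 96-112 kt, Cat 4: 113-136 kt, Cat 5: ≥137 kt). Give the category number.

ΔP = 1011 − 888 = 123 mb.
V ≈ 6 × 123^0.622 = 6 × 19.95 ≈ 120 kt.
120 kt falls in the Category 4 band.

4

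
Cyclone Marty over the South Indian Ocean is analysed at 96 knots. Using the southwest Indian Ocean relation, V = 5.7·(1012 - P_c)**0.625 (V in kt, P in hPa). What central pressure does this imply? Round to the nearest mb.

ΔP = (V / 5.7)^(1/0.625) = (96/5.7)^1.600.
96/5.7 = 16.842; 16.842^1.600 ≈ 91.67 mb.
P_c = 1012 − 91.67 = 920.33 ≈ 920 mb.

920 mb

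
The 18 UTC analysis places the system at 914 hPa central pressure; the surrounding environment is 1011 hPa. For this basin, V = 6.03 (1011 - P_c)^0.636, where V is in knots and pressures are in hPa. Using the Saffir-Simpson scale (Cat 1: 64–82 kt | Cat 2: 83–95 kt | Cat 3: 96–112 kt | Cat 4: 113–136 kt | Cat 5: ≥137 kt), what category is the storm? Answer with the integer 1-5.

ΔP = 1011 − 914 = 97 hPa.
V ≈ 6.03 × 97^0.636 = 6.03 × 18.35 ≈ 111 kt.
111 kt falls in the Category 3 band.

3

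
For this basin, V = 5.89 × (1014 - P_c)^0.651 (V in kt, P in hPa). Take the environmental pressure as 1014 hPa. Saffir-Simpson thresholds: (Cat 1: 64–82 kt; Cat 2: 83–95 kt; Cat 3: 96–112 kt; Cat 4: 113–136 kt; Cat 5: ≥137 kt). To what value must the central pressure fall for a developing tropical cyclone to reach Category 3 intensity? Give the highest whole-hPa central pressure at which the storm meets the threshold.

941 hPa

Category 3 begins at V = 96 kt.
Required ΔP = (96/5.89)^(1/0.651) = 16.299^1.536 ≈ 72.78 hPa.
P_c ≤ 1014 − 72.78 = 941.22, so the highest integer P_c is 941 hPa.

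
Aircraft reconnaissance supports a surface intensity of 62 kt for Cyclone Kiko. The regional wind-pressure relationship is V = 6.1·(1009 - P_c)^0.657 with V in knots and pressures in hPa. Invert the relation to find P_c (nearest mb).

ΔP = (V / 6.1)^(1/0.657) = (62/6.1)^1.522.
62/6.1 = 10.164; 10.164^1.522 ≈ 34.11 mb.
P_c = 1009 − 34.11 = 974.89 ≈ 975 mb.

975 mb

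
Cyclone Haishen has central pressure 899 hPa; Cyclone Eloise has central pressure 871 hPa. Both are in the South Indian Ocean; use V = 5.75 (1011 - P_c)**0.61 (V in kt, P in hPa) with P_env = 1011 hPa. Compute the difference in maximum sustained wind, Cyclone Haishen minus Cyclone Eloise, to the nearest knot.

Cyclone Haishen: ΔP = 112; V ≈ 5.75 × 112^0.61 ≈ 102.26 kt.
Cyclone Eloise: ΔP = 140; V ≈ 5.75 × 140^0.61 ≈ 117.17 kt.
Difference ≈ 102.26 − 117.17 = -14.91 → -15 kt.

-15 kt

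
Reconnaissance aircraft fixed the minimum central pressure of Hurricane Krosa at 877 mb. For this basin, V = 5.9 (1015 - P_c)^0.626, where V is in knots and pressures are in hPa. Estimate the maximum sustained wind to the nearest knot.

129 kt

ΔP = 1015 − 877 = 138 mb.
138^0.626 ≈ 21.856.
V ≈ 5.9 × 21.856 ≈ 128.9 kt.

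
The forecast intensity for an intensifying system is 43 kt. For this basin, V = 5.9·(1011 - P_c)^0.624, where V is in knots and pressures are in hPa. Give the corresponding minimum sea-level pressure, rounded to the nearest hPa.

ΔP = (V / 5.9)^(1/0.624) = (43/5.9)^1.603.
43/5.9 = 7.288; 7.288^1.603 ≈ 24.12 hPa.
P_c = 1011 − 24.12 = 986.88 ≈ 987 hPa.

987 hPa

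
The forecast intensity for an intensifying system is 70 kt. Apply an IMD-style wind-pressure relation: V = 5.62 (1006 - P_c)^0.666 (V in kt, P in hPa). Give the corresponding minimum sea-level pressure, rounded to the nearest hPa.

962 hPa

ΔP = (V / 5.62)^(1/0.666) = (70/5.62)^1.502.
70/5.62 = 12.456; 12.456^1.502 ≈ 44.13 hPa.
P_c = 1006 − 44.13 = 961.87 ≈ 962 hPa.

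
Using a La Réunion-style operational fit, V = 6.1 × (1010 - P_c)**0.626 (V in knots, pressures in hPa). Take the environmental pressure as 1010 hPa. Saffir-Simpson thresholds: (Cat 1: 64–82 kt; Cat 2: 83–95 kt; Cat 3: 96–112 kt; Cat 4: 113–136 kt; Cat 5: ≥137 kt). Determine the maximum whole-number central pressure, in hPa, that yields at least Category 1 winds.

967 hPa

Category 1 begins at V = 64 kt.
Required ΔP = (64/6.1)^(1/0.626) = 10.492^1.597 ≈ 42.73 hPa.
P_c ≤ 1010 − 42.73 = 967.27, so the highest integer P_c is 967 hPa.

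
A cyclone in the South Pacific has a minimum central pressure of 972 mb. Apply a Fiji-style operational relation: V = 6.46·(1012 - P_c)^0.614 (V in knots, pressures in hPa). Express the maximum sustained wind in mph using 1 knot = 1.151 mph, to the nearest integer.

ΔP = 1012 − 972 = 40 mb.
V ≈ 6.46 × 40^0.614 = 6.46 × 9.631 ≈ 62.215 kt.
62.215 × 1.151 ≈ 71.61 mph → 72 mph.

72 mph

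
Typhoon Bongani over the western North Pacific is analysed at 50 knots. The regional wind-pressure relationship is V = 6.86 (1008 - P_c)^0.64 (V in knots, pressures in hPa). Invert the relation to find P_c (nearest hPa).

ΔP = (V / 6.86)^(1/0.64) = (50/6.86)^1.562.
50/6.86 = 7.289; 7.289^1.562 ≈ 22.28 hPa.
P_c = 1008 − 22.28 = 985.72 ≈ 986 hPa.

986 hPa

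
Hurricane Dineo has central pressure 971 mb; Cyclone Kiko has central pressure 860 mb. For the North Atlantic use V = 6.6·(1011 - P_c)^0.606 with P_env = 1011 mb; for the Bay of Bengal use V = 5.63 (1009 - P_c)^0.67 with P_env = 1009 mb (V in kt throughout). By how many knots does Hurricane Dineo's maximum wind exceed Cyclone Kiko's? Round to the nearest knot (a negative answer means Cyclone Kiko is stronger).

Hurricane Dineo: ΔP = 40; V ≈ 6.6 × 40^0.606 ≈ 61.72 kt.
Cyclone Kiko: ΔP = 149; V ≈ 5.63 × 149^0.67 ≈ 160.90 kt.
Difference ≈ 61.72 − 160.90 = -99.18 → -99 kt.

-99 kt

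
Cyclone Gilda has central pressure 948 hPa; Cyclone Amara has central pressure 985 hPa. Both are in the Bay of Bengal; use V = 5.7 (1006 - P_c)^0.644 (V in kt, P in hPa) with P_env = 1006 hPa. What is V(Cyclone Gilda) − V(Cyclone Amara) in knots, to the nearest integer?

37 kt

Cyclone Gilda: ΔP = 58; V ≈ 5.7 × 58^0.644 ≈ 77.90 kt.
Cyclone Amara: ΔP = 21; V ≈ 5.7 × 21^0.644 ≈ 40.49 kt.
Difference ≈ 77.90 − 40.49 = 37.41 → 37 kt.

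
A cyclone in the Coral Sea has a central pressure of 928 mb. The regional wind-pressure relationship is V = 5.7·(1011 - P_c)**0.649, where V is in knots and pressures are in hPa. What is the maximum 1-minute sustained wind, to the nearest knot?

ΔP = 1011 − 928 = 83 mb.
83^0.649 ≈ 17.599.
V ≈ 5.7 × 17.599 ≈ 100.3 kt.

100 kt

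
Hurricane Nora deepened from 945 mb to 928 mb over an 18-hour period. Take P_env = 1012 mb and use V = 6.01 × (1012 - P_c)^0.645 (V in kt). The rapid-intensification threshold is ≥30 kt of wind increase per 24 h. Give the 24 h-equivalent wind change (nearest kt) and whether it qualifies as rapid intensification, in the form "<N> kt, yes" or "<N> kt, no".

19 kt, no

V₁: ΔP = 67, V ≈ 6.01 × 67^0.645 ≈ 90.51 kt.
V₂: ΔP = 84, V ≈ 6.01 × 84^0.645 ≈ 104.72 kt.
ΔV over 18 h = 14.21 kt → 24 h equivalent = 14.21 × 24/18 ≈ 18.95 kt.
19 kt < 30 kt ⇒ not rapid intensification.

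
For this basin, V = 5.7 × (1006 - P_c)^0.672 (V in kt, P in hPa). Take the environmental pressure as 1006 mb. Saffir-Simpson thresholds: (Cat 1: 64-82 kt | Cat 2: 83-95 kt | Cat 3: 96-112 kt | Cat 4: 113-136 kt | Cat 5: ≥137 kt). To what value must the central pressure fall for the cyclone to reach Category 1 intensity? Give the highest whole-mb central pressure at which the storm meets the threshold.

969 mb

Category 1 begins at V = 64 kt.
Required ΔP = (64/5.7)^(1/0.672) = 11.228^1.488 ≈ 36.56 mb.
P_c ≤ 1006 − 36.56 = 969.44, so the highest integer P_c is 969 mb.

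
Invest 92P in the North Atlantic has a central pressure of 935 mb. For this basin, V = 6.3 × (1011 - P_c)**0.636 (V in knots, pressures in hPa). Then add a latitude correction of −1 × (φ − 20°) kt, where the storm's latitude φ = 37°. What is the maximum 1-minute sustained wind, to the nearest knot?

ΔP = 1011 − 935 = 76 mb.
76^0.636 ≈ 15.711.
V ≈ 6.3 × 15.711 ≈ 99.0 kt.
Latitude correction: −1 × (37 − 20) = -17 kt.
Corrected V ≈ 82 kt → 82 kt.

82 kt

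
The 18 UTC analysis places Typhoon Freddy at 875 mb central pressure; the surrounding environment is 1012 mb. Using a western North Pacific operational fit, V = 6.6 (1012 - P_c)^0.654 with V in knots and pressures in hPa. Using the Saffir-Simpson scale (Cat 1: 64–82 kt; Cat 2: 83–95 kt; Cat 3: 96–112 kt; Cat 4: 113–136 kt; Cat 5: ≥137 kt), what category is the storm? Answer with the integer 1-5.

ΔP = 1012 − 875 = 137 mb.
V ≈ 6.6 × 137^0.654 = 6.6 × 24.97 ≈ 165 kt.
165 kt falls in the Category 5 band.

5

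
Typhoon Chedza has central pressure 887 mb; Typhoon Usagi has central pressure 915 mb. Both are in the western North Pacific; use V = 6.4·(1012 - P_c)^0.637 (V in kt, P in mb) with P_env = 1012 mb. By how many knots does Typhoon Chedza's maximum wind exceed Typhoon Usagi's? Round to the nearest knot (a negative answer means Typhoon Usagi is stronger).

Typhoon Chedza: ΔP = 125; V ≈ 6.4 × 125^0.637 ≈ 138.65 kt.
Typhoon Usagi: ΔP = 97; V ≈ 6.4 × 97^0.637 ≈ 117.97 kt.
Difference ≈ 138.65 − 117.97 = 20.68 → 21 kt.

21 kt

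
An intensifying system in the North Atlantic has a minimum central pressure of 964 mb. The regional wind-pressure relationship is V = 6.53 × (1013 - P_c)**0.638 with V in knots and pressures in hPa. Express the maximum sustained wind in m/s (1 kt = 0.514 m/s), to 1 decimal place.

ΔP = 1013 − 964 = 49 mb.
V ≈ 6.53 × 49^0.638 = 6.53 × 11.977 ≈ 78.209 kt.
78.209 × 0.514 ≈ 40.20 m/s → 40.2 m/s.

40.2 m/s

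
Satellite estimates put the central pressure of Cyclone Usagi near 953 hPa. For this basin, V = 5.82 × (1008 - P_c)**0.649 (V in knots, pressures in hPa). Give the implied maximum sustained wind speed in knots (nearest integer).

ΔP = 1008 − 953 = 55 hPa.
55^0.649 ≈ 13.474.
V ≈ 5.82 × 13.474 ≈ 78.4 kt.

78 kt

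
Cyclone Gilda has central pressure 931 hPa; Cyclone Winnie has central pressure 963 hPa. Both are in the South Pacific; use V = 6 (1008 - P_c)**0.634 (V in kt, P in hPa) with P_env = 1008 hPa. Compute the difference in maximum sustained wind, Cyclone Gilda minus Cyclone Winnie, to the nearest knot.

27 kt

Cyclone Gilda: ΔP = 77; V ≈ 6 × 77^0.634 ≈ 94.23 kt.
Cyclone Winnie: ΔP = 45; V ≈ 6 × 45^0.634 ≈ 67.03 kt.
Difference ≈ 94.23 − 67.03 = 27.20 → 27 kt.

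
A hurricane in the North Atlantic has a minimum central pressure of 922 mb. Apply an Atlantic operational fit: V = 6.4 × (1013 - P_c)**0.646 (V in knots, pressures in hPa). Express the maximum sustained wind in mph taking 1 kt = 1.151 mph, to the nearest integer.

ΔP = 1013 − 922 = 91 mb.
V ≈ 6.4 × 91^0.646 = 6.4 × 18.431 ≈ 117.956 kt.
117.956 × 1.151 ≈ 135.77 mph → 136 mph.

136 mph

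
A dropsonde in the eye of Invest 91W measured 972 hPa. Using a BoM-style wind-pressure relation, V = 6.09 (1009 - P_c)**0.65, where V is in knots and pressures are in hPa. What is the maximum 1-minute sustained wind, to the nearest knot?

ΔP = 1009 − 972 = 37 hPa.
37^0.65 ≈ 10.455.
V ≈ 6.09 × 10.455 ≈ 63.7 kt.

64 kt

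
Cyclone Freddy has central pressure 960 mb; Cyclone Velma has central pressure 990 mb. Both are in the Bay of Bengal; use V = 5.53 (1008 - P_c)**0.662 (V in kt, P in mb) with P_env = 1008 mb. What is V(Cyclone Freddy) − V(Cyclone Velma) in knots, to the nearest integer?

Cyclone Freddy: ΔP = 48; V ≈ 5.53 × 48^0.662 ≈ 71.73 kt.
Cyclone Velma: ΔP = 18; V ≈ 5.53 × 18^0.662 ≈ 37.47 kt.
Difference ≈ 71.73 − 37.47 = 34.26 → 34 kt.

34 kt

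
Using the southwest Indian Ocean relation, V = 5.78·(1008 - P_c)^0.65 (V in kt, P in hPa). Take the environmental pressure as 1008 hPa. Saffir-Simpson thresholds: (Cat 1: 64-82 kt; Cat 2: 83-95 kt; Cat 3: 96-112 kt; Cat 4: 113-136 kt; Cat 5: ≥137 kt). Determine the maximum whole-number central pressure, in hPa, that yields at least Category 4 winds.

Category 4 begins at V = 113 kt.
Required ΔP = (113/5.78)^(1/0.65) = 19.550^1.538 ≈ 96.91 hPa.
P_c ≤ 1008 − 96.91 = 911.09, so the highest integer P_c is 911 hPa.

911 hPa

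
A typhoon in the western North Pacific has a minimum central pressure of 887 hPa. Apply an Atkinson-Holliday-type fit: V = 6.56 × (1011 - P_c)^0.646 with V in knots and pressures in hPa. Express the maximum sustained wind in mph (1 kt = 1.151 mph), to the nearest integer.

170 mph

ΔP = 1011 − 887 = 124 hPa.
V ≈ 6.56 × 124^0.646 = 6.56 × 22.509 ≈ 147.657 kt.
147.657 × 1.151 ≈ 169.95 mph → 170 mph.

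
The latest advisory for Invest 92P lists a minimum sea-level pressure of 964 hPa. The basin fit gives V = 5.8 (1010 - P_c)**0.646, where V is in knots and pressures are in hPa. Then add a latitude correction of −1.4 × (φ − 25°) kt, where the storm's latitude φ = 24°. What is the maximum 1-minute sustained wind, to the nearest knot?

ΔP = 1010 − 964 = 46 hPa.
46^0.646 ≈ 11.862.
V ≈ 5.8 × 11.862 ≈ 68.8 kt.
Latitude correction: −1.4 × (24 − 25) = 1.4 kt.
Corrected V ≈ 70.2 kt → 70 kt.

70 kt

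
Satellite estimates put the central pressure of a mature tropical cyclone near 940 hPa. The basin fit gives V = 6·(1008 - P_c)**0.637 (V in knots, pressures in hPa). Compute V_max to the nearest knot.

88 kt

ΔP = 1008 − 940 = 68 hPa.
68^0.637 ≈ 14.700.
V ≈ 6 × 14.700 ≈ 88.2 kt.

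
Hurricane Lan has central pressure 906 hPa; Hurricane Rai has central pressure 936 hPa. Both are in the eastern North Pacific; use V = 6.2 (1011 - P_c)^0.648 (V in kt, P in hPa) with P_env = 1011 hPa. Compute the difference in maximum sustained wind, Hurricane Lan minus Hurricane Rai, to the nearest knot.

25 kt

Hurricane Lan: ΔP = 105; V ≈ 6.2 × 105^0.648 ≈ 126.51 kt.
Hurricane Rai: ΔP = 75; V ≈ 6.2 × 75^0.648 ≈ 101.73 kt.
Difference ≈ 126.51 − 101.73 = 24.78 → 25 kt.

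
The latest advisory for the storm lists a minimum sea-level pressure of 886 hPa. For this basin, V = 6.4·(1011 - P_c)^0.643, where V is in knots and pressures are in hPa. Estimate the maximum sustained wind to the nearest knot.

143 kt

ΔP = 1011 − 886 = 125 hPa.
125^0.643 ≈ 22.300.
V ≈ 6.4 × 22.300 ≈ 142.7 kt.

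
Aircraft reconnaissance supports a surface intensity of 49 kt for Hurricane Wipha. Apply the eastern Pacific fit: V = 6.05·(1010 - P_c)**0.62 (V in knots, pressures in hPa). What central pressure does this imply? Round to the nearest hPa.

981 hPa

ΔP = (V / 6.05)^(1/0.62) = (49/6.05)^1.613.
49/6.05 = 8.099; 8.099^1.613 ≈ 29.19 hPa.
P_c = 1010 − 29.19 = 980.81 ≈ 981 hPa.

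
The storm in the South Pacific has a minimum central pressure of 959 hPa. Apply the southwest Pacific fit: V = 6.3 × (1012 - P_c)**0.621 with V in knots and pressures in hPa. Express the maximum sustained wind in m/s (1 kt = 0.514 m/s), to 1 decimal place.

38.1 m/s

ΔP = 1012 − 959 = 53 hPa.
V ≈ 6.3 × 53^0.621 = 6.3 × 11.770 ≈ 74.151 kt.
74.151 × 0.514 ≈ 38.11 m/s → 38.1 m/s.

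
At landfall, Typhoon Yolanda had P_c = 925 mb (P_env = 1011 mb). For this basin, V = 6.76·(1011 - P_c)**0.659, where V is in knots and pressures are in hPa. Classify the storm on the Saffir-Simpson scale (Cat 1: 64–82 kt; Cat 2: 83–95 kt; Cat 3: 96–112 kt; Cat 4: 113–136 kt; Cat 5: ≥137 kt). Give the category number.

ΔP = 1011 − 925 = 86 mb.
V ≈ 6.76 × 86^0.659 = 6.76 × 18.83 ≈ 127 kt.
127 kt falls in the Category 4 band.

4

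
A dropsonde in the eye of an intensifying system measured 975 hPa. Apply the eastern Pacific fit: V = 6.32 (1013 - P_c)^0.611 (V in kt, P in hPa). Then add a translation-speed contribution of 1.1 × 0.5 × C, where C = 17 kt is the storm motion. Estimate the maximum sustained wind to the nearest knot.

ΔP = 1013 − 975 = 38 hPa.
38^0.611 ≈ 9.231.
V ≈ 6.32 × 9.231 ≈ 58.3 kt.
Translation term: 1.1 × 0.5 × 17 = 9.35 kt.
Corrected V ≈ 67.65 kt → 68 kt.

68 kt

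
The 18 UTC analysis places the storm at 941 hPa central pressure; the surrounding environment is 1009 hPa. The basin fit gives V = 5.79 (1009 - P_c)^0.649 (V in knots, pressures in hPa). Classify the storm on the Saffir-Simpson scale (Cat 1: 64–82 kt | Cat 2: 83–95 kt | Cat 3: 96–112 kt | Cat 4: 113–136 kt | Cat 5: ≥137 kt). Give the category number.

2

ΔP = 1009 − 941 = 68 hPa.
V ≈ 5.79 × 68^0.649 = 5.79 × 15.46 ≈ 90 kt.
90 kt falls in the Category 2 band.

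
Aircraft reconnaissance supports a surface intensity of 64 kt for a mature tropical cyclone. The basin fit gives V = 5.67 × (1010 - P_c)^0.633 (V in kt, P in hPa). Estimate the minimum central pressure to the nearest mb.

964 mb

ΔP = (V / 5.67)^(1/0.633) = (64/5.67)^1.580.
64/5.67 = 11.287; 11.287^1.580 ≈ 46.01 mb.
P_c = 1010 − 46.01 = 963.99 ≈ 964 mb.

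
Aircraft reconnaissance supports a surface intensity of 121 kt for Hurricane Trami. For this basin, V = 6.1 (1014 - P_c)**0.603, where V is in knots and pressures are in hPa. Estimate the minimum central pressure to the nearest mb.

ΔP = (V / 6.1)^(1/0.603) = (121/6.1)^1.658.
121/6.1 = 19.836; 19.836^1.658 ≈ 141.80 mb.
P_c = 1014 − 141.80 = 872.20 ≈ 872 mb.

872 mb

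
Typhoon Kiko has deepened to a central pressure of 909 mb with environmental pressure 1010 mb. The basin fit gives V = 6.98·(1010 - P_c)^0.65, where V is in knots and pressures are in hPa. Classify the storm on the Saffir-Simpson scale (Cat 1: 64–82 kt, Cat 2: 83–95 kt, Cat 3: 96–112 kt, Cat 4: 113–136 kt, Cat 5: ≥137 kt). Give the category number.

5

ΔP = 1010 − 909 = 101 mb.
V ≈ 6.98 × 101^0.65 = 6.98 × 20.08 ≈ 140 kt.
140 kt falls in the Category 5 band.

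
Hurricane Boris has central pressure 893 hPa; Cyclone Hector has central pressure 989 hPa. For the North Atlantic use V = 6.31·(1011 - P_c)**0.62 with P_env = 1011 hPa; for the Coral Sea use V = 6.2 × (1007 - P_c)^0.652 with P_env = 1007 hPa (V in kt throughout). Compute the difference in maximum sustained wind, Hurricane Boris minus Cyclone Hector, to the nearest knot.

Hurricane Boris: ΔP = 118; V ≈ 6.31 × 118^0.62 ≈ 121.51 kt.
Cyclone Hector: ΔP = 18; V ≈ 6.2 × 18^0.652 ≈ 40.82 kt.
Difference ≈ 121.51 − 40.82 = 80.69 → 81 kt.

81 kt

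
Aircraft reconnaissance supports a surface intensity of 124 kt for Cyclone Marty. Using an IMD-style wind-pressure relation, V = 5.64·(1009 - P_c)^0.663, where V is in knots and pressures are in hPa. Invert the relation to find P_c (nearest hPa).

ΔP = (V / 5.64)^(1/0.663) = (124/5.64)^1.508.
124/5.64 = 21.986; 21.986^1.508 ≈ 105.77 hPa.
P_c = 1009 − 105.77 = 903.23 ≈ 903 hPa.

903 hPa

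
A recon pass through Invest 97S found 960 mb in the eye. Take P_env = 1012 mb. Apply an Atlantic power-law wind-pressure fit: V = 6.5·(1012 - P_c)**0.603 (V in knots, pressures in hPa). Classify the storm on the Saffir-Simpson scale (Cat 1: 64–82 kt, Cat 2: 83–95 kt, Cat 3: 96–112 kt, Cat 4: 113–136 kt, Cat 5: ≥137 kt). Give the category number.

ΔP = 1012 − 960 = 52 mb.
V ≈ 6.5 × 52^0.603 = 6.5 × 10.83 ≈ 70 kt.
70 kt falls in the Category 1 band.

1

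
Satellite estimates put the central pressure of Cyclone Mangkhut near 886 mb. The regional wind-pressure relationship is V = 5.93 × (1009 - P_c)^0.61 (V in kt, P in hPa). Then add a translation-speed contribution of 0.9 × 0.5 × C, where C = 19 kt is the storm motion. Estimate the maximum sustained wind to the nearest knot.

120 kt

ΔP = 1009 − 886 = 123 mb.
123^0.61 ≈ 18.830.
V ≈ 5.93 × 18.830 ≈ 111.7 kt.
Translation term: 0.9 × 0.5 × 19 = 8.55 kt.
Corrected V ≈ 120.25 kt → 120 kt.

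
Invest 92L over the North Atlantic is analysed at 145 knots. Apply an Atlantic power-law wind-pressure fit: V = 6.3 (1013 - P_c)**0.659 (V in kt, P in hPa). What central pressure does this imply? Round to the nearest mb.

896 mb

ΔP = (V / 6.3)^(1/0.659) = (145/6.3)^1.517.
145/6.3 = 23.016; 23.016^1.517 ≈ 116.63 mb.
P_c = 1013 − 116.63 = 896.37 ≈ 896 mb.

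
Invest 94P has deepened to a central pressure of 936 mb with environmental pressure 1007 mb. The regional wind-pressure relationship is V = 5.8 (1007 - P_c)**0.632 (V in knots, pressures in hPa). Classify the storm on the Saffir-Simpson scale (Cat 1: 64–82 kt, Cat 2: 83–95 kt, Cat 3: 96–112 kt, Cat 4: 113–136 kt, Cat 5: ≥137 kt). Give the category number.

ΔP = 1007 − 936 = 71 mb.
V ≈ 5.8 × 71^0.632 = 5.8 × 14.79 ≈ 86 kt.
86 kt falls in the Category 2 band.

2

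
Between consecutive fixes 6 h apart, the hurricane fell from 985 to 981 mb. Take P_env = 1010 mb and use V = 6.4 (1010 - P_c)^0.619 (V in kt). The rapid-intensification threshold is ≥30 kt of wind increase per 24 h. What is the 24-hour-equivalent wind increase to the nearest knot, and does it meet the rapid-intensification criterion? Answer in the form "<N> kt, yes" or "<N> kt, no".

18 kt, no

V₁: ΔP = 25, V ≈ 6.4 × 25^0.619 ≈ 46.94 kt.
V₂: ΔP = 29, V ≈ 6.4 × 29^0.619 ≈ 51.45 kt.
ΔV over 6 h = 4.51 kt → 24 h equivalent = 4.51 × 24/6 ≈ 18.04 kt.
18 kt < 30 kt ⇒ not rapid intensification.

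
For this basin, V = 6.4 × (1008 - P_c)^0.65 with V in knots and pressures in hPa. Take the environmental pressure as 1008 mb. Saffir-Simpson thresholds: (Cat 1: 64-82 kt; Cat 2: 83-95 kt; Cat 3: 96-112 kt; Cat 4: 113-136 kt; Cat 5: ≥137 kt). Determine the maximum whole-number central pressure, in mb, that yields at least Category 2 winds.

Category 2 begins at V = 83 kt.
Required ΔP = (83/6.4)^(1/0.65) = 12.969^1.538 ≈ 51.54 mb.
P_c ≤ 1008 − 51.54 = 956.46, so the highest integer P_c is 956 mb.

956 mb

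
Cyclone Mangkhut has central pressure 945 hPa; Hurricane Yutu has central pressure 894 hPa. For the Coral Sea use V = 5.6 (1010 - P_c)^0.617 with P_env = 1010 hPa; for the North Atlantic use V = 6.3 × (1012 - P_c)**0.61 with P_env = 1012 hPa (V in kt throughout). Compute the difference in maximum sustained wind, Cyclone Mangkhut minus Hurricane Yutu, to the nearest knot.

-42 kt

Cyclone Mangkhut: ΔP = 65; V ≈ 5.6 × 65^0.617 ≈ 73.58 kt.
Hurricane Yutu: ΔP = 118; V ≈ 6.3 × 118^0.61 ≈ 115.66 kt.
Difference ≈ 73.58 − 115.66 = -42.08 → -42 kt.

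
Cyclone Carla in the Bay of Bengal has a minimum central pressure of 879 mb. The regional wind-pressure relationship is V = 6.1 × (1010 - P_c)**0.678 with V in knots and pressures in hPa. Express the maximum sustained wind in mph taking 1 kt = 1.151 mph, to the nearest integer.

ΔP = 1010 − 879 = 131 mb.
V ≈ 6.1 × 131^0.678 = 6.1 × 27.259 ≈ 166.280 kt.
166.280 × 1.151 ≈ 191.39 mph → 191 mph.

191 mph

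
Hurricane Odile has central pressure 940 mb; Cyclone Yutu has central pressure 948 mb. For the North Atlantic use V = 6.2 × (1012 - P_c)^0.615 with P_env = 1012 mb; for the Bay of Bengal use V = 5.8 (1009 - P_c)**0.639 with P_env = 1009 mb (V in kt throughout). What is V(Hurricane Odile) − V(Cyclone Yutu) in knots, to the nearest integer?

6 kt

Hurricane Odile: ΔP = 72; V ≈ 6.2 × 72^0.615 ≈ 86.03 kt.
Cyclone Yutu: ΔP = 61; V ≈ 5.8 × 61^0.639 ≈ 80.21 kt.
Difference ≈ 86.03 − 80.21 = 5.82 → 6 kt.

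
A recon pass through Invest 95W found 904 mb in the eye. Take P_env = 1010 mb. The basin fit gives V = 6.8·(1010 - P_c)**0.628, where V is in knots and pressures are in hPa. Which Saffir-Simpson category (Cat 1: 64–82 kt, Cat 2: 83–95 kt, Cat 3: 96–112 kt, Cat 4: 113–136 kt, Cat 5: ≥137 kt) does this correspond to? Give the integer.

4

ΔP = 1010 − 904 = 106 mb.
V ≈ 6.8 × 106^0.628 = 6.8 × 18.70 ≈ 127 kt.
127 kt falls in the Category 4 band.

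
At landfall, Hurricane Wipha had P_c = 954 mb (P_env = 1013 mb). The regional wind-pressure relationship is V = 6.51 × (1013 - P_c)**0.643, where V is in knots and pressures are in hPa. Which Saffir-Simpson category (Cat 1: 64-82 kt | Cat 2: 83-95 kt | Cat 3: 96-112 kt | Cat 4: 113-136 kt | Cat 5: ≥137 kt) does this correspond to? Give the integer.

ΔP = 1013 − 954 = 59 mb.
V ≈ 6.51 × 59^0.643 = 6.51 × 13.76 ≈ 90 kt.
90 kt falls in the Category 2 band.

2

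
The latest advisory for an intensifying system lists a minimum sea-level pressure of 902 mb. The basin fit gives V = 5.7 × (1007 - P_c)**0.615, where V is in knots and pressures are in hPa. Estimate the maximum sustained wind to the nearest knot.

100 kt

ΔP = 1007 − 902 = 105 mb.
105^0.615 ≈ 17.500.
V ≈ 5.7 × 17.500 ≈ 99.7 kt.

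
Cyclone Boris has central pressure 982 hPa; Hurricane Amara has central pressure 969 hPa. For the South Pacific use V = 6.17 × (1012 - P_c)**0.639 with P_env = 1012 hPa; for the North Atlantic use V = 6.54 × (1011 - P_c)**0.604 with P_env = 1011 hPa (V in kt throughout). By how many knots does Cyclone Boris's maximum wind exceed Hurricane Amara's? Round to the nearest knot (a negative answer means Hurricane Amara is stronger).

-8 kt

Cyclone Boris: ΔP = 30; V ≈ 6.17 × 30^0.639 ≈ 54.22 kt.
Hurricane Amara: ΔP = 42; V ≈ 6.54 × 42^0.604 ≈ 62.52 kt.
Difference ≈ 54.22 − 62.52 = -8.30 → -8 kt.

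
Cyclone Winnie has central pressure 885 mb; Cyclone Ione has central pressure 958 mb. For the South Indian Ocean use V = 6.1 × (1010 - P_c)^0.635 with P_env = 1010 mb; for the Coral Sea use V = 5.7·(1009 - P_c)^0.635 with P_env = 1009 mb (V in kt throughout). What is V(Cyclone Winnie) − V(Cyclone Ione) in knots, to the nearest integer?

62 kt

Cyclone Winnie: ΔP = 125; V ≈ 6.1 × 125^0.635 ≈ 130.88 kt.
Cyclone Ione: ΔP = 51; V ≈ 5.7 × 51^0.635 ≈ 69.21 kt.
Difference ≈ 130.88 − 69.21 = 61.67 → 62 kt.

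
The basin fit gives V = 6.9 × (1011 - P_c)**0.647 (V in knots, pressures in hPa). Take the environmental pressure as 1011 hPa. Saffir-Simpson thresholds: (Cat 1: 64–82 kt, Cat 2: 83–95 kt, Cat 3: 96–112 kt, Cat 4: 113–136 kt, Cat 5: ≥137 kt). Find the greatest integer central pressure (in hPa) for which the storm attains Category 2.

Category 2 begins at V = 83 kt.
Required ΔP = (83/6.9)^(1/0.647) = 12.029^1.546 ≈ 46.73 hPa.
P_c ≤ 1011 − 46.73 = 964.27, so the highest integer P_c is 964 hPa.

964 hPa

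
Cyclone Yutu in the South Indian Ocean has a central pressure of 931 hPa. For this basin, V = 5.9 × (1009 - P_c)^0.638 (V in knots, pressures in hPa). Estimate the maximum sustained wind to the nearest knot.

ΔP = 1009 − 931 = 78 hPa.
78^0.638 ≈ 16.112.
V ≈ 5.9 × 16.112 ≈ 95.1 kt.

95 kt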